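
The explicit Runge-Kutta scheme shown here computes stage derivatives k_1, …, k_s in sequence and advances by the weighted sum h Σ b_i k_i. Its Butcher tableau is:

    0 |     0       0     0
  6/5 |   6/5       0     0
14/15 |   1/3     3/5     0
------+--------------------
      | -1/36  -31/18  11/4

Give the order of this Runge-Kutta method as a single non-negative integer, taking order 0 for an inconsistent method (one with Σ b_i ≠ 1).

b = (-1/36, -31/18, 11/4)
c = (0, 6/5, 14/15)
Ac = (0, 0, 18/25)
Σ b_i: (-1/36)·1 + (-31/18)·1 + 11/4·1 = 1 ✓
b·c: (-31/18)·6/5 + 11/4·14/15 = 1/2 ✓
b·c²: (-31/18)·36/25 + 11/4·196/225 = -19/225 ≠ 1/3 ⇒ order 2.
b·Ac: 11/4·18/25 = 99/50 ≠ 1/6

2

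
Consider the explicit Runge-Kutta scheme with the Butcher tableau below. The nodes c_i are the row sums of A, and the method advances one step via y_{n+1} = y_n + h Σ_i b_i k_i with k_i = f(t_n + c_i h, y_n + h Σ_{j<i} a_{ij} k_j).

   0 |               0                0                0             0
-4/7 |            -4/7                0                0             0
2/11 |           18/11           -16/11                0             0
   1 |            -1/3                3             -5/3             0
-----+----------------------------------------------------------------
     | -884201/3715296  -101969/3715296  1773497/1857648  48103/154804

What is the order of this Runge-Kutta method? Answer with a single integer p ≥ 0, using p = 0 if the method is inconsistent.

3

b = (-884201/3715296, -101969/3715296, 1773497/1857648, 48103/154804)
c = (0, -4/7, 2/11, 1)
Ac = (0, 0, 64/77, -466/231)
Σ b_i: (-884201/3715296)·1 + (-101969/3715296)·1 + 1773497/1857648·1 + 48103/154804·1 = 1 ✓
b·c: (-101969/3715296)·(-4/7) + 1773497/1857648·2/11 + 48103/154804·1 = 1/2 ✓
b·c²: (-101969/3715296)·16/49 + 1773497/1857648·4/121 + 48103/154804·1 = 1/3 ✓
b·Ac: 1773497/1857648·64/77 + 48103/154804·(-466/231) = 1/6 ✓
b·c³: (-101969/3715296)·(-64/343) + 1773497/1857648·8/1331 + 48103/154804·1 = 3833373/11919908 ≠ 1/4 ⇒ order 3.
b·(c∘Ac): 1773497/1857648·128/847 + 48103/154804·(-466/231) = -784397/1625442 ≠ 1/8
b·Ac²: 1773497/1857648·(-256/539) + 48103/154804·16444/17787 = -495169/2979977 ≠ 1/12
b·A²c: 48103/154804·(-320/231) = -349840/812721 ≠ 1/24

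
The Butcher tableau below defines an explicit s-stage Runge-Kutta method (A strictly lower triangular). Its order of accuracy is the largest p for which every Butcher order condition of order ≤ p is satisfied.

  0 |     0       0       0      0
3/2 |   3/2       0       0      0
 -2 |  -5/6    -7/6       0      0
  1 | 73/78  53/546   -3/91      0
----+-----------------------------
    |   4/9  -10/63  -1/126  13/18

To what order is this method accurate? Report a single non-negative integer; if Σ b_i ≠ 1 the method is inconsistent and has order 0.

b = (4/9, -10/63, -1/126, 13/18)
c = (0, 3/2, -2, 1)
Ac = (0, 0, -7/4, 11/52)
Σ b_i: 4/9·1 + (-10/63)·1 + (-1/126)·1 + 13/18·1 = 1 ✓
b·c: (-10/63)·3/2 + (-1/126)·(-2) + 13/18·1 = 1/2 ✓
b·c²: (-10/63)·9/4 + (-1/126)·4 + 13/18·1 = 1/3 ✓
b·Ac: (-1/126)·(-7/4) + 13/18·11/52 = 1/6 ✓
b·c³: (-10/63)·27/8 + (-1/126)·(-8) + 13/18·1 = 1/4 ✓
b·(c∘Ac): (-1/126)·7/2 + 13/18·11/52 = 1/8 ✓
b·Ac²: (-1/126)·(-21/8) + 13/18·9/104 = 1/12 ✓
b·A²c: 13/18·3/52 = 1/24 ✓; 4 stages ⇒ order 4.

4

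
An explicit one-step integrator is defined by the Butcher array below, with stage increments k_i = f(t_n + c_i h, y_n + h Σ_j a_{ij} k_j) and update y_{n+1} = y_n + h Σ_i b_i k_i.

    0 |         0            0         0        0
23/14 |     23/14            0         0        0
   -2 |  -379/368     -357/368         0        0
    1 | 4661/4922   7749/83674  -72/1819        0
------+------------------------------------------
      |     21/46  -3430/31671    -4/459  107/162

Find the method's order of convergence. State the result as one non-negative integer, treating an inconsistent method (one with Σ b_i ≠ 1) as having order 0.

b = (21/46, -3430/31671, -4/459, 107/162)
c = (0, 23/14, -2, 1)
Ac = (0, 0, -51/32, 99/428)
Σ b_i: 21/46·1 + (-3430/31671)·1 + (-4/459)·1 + 107/162·1 = 1 ✓
b·c: (-3430/31671)·23/14 + (-4/459)·(-2) + 107/162·1 = 1/2 ✓
b·c²: (-3430/31671)·529/196 + (-4/459)·4 + 107/162·1 = 1/3 ✓
b·Ac: (-4/459)·(-51/32) + 107/162·99/428 = 1/6 ✓
b·c³: (-3430/31671)·12167/2744 + (-4/459)·(-8) + 107/162·1 = 1/4 ✓
b·(c∘Ac): (-4/459)·51/16 + 107/162·99/428 = 1/8 ✓
b·Ac²: (-4/459)·(-1173/448) + 107/162·549/5992 = 1/12 ✓
b·A²c: 107/162·27/428 = 1/24 ✓; 4 stages ⇒ order 4.

4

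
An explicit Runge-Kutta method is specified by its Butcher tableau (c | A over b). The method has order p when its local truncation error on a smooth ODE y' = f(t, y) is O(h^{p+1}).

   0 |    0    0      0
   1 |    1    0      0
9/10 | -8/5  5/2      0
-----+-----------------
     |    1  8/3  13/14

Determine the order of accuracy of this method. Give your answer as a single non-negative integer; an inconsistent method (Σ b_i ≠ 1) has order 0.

b = (1, 8/3, 13/14)
c = (0, 1, 9/10)
Ac = (0, 0, 5/2)
Σ b_i: 1·1 + 8/3·1 + 13/14·1 = 193/42 ≠ 1 ⇒ order 0.

0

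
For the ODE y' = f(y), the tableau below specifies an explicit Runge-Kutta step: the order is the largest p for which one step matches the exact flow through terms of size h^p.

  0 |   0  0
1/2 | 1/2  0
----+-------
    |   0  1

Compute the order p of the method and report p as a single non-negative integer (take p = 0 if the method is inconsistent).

b = (0, 1)
c = (0, 1/2)
Σ b_i: 1·1 = 1 ✓
b·c: 1·1/2 = 1/2 ✓; 2 stages ⇒ order 2.

2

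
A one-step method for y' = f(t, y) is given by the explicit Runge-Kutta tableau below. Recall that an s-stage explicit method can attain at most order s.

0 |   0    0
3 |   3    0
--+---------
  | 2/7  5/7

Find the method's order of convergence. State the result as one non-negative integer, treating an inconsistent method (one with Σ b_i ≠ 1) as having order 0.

b = (2/7, 5/7)
c = (0, 3)
Σ b_i: 2/7·1 + 5/7·1 = 1 ✓
b·c: 5/7·3 = 15/7 ≠ 1/2 ⇒ order 1.

1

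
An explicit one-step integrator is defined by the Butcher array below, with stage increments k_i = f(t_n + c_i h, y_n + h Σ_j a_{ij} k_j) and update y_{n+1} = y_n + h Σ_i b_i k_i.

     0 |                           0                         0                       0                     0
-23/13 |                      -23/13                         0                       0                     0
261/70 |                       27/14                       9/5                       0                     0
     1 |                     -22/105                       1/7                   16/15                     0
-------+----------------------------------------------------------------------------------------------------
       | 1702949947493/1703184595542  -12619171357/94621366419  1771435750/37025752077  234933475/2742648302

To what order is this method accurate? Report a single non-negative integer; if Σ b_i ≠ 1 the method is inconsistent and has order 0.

b = (1702949947493/1703184595542, -12619171357/94621366419, 1771435750/37025752077, 234933475/2742648302)
c = (0, -23/13, 261/70, 1)
Ac = (0, 0, -207/65, 8473/2275)
Σ b_i: 1702949947493/1703184595542·1 + (-12619171357/94621366419)·1 + 1771435750/37025752077·1 + 234933475/2742648302·1 = 1 ✓
b·c: (-12619171357/94621366419)·(-23/13) + 1771435750/37025752077·261/70 + 234933475/2742648302·1 = 1/2 ✓
b·c²: (-12619171357/94621366419)·529/169 + 1771435750/37025752077·68121/4900 + 234933475/2742648302·1 = 1/3 ✓
b·Ac: 1771435750/37025752077·(-207/65) + 234933475/2742648302·8473/2275 = 1/6 ✓
b·c³: (-12619171357/94621366419)·(-12167/2197) + 1771435750/37025752077·17779581/343000 + 234933475/2742648302·1 = 4948022167105/1497485972892 ≠ 1/4 ⇒ order 3.
b·(c∘Ac): 1771435750/37025752077·(-54027/4550) + 234933475/2742648302·8473/2275 = -8880294869/35654427926 ≠ 1/8
b·Ac²: 1771435750/37025752077·4761/845 + 234933475/2742648302·15812807/1035125 = 5908018636409/3743714932230 ≠ 1/12
b·A²c: 234933475/2742648302·(-1104/325) = -5187331128/17827213963 ≠ 1/24

3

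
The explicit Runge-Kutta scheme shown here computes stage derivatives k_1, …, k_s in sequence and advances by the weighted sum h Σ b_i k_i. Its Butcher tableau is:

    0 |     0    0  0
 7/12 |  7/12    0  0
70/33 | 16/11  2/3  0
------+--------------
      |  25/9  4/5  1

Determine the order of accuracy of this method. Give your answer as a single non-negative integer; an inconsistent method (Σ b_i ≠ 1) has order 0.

b = (25/9, 4/5, 1)
c = (0, 7/12, 70/33)
Ac = (0, 0, 7/18)
Σ b_i: 25/9·1 + 4/5·1 + 1·1 = 206/45 ≠ 1 ⇒ order 0.

0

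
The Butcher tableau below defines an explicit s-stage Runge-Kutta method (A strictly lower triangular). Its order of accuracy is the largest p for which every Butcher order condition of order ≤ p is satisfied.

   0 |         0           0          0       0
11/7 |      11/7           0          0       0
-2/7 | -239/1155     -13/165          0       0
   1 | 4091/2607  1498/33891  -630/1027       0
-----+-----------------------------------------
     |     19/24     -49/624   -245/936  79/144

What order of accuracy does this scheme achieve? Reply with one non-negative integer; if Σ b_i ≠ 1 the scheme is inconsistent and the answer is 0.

b = (19/24, -49/624, -245/936, 79/144)
c = (0, 11/7, -2/7, 1)
Ac = (0, 0, -13/105, 58/237)
Σ b_i: 19/24·1 + (-49/624)·1 + (-245/936)·1 + 79/144·1 = 1 ✓
b·c: (-49/624)·11/7 + (-245/936)·(-2/7) + 79/144·1 = 1/2 ✓
b·c²: (-49/624)·121/49 + (-245/936)·4/49 + 79/144·1 = 1/3 ✓
b·Ac: (-245/936)·(-13/105) + 79/144·58/237 = 1/6 ✓
b·c³: (-49/624)·1331/343 + (-245/936)·(-8/343) + 79/144·1 = 1/4 ✓
b·(c∘Ac): (-245/936)·26/735 + 79/144·58/237 = 1/8 ✓
b·Ac²: (-245/936)·(-143/735) + 79/144·14/237 = 1/12 ✓
b·A²c: 79/144·6/79 = 1/24 ✓; 4 stages ⇒ order 4.

4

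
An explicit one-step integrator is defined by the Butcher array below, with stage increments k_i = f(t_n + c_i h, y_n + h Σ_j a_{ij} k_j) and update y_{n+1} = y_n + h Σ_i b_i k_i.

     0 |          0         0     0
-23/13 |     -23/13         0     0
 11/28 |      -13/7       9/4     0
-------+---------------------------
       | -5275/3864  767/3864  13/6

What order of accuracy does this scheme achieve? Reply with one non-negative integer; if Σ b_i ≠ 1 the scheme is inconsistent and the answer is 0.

2

b = (-5275/3864, 767/3864, 13/6)
c = (0, -23/13, 11/28)
Ac = (0, 0, -207/52)
Σ b_i: (-5275/3864)·1 + 767/3864·1 + 13/6·1 = 1 ✓
b·c: 767/3864·(-23/13) + 13/6·11/28 = 1/2 ✓
b·c²: 767/3864·529/169 + 13/6·121/784 = 58445/61152 ≠ 1/3 ⇒ order 2.
b·Ac: 13/6·(-207/52) = -69/8 ≠ 1/6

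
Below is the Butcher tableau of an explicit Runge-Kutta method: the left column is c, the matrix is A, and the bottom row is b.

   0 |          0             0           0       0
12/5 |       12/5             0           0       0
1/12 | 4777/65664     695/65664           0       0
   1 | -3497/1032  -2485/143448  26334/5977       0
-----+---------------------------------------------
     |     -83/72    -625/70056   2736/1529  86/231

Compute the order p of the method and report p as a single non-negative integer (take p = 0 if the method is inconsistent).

4

b = (-83/72, -625/70056, 2736/1529, 86/231)
c = (0, 12/5, 1/12, 1)
Ac = (0, 0, 139/5472, 14/43)
Σ b_i: (-83/72)·1 + (-625/70056)·1 + 2736/1529·1 + 86/231·1 = 1 ✓
b·c: (-625/70056)·12/5 + 2736/1529·1/12 + 86/231·1 = 1/2 ✓
b·c²: (-625/70056)·144/25 + 2736/1529·1/144 + 86/231·1 = 1/3 ✓
b·Ac: 2736/1529·139/5472 + 86/231·14/43 = 1/6 ✓
b·c³: (-625/70056)·1728/125 + 2736/1529·1/1728 + 86/231·1 = 1/4 ✓
b·(c∘Ac): 2736/1529·139/65664 + 86/231·14/43 = 1/8 ✓
b·Ac²: 2736/1529·139/2280 + 86/231·(-119/1720) = 1/12 ✓
b·A²c: 86/231·77/688 = 1/24 ✓; 4 stages ⇒ order 4.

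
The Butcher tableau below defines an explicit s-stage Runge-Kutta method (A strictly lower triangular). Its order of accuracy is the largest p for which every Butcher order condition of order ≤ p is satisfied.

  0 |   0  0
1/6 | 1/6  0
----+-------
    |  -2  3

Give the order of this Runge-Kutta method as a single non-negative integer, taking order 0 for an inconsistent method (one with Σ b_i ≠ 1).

2

b = (-2, 3)
c = (0, 1/6)
Σ b_i: (-2)·1 + 3·1 = 1 ✓
b·c: 3·1/6 = 1/2 ✓; 2 stages ⇒ order 2.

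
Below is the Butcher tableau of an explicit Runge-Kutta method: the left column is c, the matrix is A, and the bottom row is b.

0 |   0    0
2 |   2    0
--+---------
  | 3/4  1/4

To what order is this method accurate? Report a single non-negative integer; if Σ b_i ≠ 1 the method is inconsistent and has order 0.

2

b = (3/4, 1/4)
c = (0, 2)
Σ b_i: 3/4·1 + 1/4·1 = 1 ✓
b·c: 1/4·2 = 1/2 ✓; 2 stages ⇒ order 2.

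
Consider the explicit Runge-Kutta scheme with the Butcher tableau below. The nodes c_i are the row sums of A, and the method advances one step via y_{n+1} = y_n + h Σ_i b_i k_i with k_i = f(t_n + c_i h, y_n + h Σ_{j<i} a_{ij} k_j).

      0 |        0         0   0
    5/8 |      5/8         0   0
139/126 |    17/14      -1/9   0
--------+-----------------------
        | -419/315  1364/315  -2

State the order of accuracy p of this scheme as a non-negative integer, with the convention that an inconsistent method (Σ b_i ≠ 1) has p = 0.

b = (-419/315, 1364/315, -2)
c = (0, 5/8, 139/126)
Ac = (0, 0, -5/72)
Σ b_i: (-419/315)·1 + 1364/315·1 + (-2)·1 = 1 ✓
b·c: 1364/315·5/8 + (-2)·139/126 = 1/2 ✓
b·c²: 1364/315·25/64 + (-2)·19321/15876 = -47153/63504 ≠ 1/3 ⇒ order 2.
b·Ac: (-2)·(-5/72) = 5/36 ≠ 1/6

2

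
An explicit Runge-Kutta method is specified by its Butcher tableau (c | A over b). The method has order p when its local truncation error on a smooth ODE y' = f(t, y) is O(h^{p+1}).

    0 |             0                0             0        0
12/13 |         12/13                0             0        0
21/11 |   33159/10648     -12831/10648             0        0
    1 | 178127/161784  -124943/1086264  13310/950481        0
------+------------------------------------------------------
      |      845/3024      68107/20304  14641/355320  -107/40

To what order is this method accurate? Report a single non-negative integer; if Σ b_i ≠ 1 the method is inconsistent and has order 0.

b = (845/3024, 68107/20304, 14641/355320, -107/40)
c = (0, 12/13, 21/11, 1)
Ac = (0, 0, -2961/2662, -17/214)
Σ b_i: 845/3024·1 + 68107/20304·1 + 14641/355320·1 + (-107/40)·1 = 1 ✓
b·c: 68107/20304·12/13 + 14641/355320·21/11 + (-107/40)·1 = 1/2 ✓
b·c²: 68107/20304·144/169 + 14641/355320·441/121 + (-107/40)·1 = 1/3 ✓
b·Ac: 14641/355320·(-2961/2662) + (-107/40)·(-17/214) = 1/6 ✓
b·c³: 68107/20304·1728/2197 + 14641/355320·9261/1331 + (-107/40)·1 = 1/4 ✓
b·(c∘Ac): 14641/355320·(-62181/29282) + (-107/40)·(-17/214) = 1/8 ✓
b·Ac²: 14641/355320·(-17766/17303) + (-107/40)·(-196/4173) = 1/12 ✓
b·A²c: (-107/40)·(-5/321) = 1/24 ✓; 4 stages ⇒ order 4.

4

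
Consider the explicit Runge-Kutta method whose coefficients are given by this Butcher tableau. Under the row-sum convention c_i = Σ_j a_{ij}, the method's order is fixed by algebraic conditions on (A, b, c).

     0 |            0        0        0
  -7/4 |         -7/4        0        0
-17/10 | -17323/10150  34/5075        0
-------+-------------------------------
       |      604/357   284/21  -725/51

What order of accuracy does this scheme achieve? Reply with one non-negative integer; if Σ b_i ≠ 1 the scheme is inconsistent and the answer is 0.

3

b = (604/357, 284/21, -725/51)
c = (0, -7/4, -17/10)
Ac = (0, 0, -17/1450)
Σ b_i: 604/357·1 + 284/21·1 + (-725/51)·1 = 1 ✓
b·c: 284/21·(-7/4) + (-725/51)·(-17/10) = 1/2 ✓
b·c²: 284/21·49/16 + (-725/51)·289/100 = 1/3 ✓
b·Ac: (-725/51)·(-17/1450) = 1/6 ✓; 3 stages ⇒ order 3.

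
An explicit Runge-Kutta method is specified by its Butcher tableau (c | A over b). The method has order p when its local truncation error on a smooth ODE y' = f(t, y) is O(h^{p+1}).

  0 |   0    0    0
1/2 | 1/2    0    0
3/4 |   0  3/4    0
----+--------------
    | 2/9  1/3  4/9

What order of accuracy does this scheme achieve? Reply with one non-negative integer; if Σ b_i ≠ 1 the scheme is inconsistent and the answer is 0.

3

b = (2/9, 1/3, 4/9)
c = (0, 1/2, 3/4)
Ac = (0, 0, 3/8)
Σ b_i: 2/9·1 + 1/3·1 + 4/9·1 = 1 ✓
b·c: 1/3·1/2 + 4/9·3/4 = 1/2 ✓
b·c²: 1/3·1/4 + 4/9·9/16 = 1/3 ✓
b·Ac: 4/9·3/8 = 1/6 ✓; 3 stages ⇒ order 3.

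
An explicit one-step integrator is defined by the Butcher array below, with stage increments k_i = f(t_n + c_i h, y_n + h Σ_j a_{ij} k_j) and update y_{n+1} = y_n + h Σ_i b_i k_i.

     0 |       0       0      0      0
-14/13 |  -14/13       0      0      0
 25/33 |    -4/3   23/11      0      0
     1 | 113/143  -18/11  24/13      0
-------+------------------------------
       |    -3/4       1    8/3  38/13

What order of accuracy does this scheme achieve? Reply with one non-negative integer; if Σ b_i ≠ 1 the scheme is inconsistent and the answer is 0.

b = (-3/4, 1, 8/3, 38/13)
c = (0, -14/13, 25/33, 1)
Ac = (0, 0, -322/143, 452/143)
Σ b_i: (-3/4)·1 + 1·1 + 8/3·1 + 38/13·1 = 911/156 ≠ 1 ⇒ order 0.

0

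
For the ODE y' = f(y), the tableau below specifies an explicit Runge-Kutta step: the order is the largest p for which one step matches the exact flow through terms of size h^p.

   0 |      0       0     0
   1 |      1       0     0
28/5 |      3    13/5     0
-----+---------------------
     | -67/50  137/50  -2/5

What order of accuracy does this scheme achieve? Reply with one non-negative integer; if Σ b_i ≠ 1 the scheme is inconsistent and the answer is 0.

b = (-67/50, 137/50, -2/5)
c = (0, 1, 28/5)
Ac = (0, 0, 13/5)
Σ b_i: (-67/50)·1 + 137/50·1 + (-2/5)·1 = 1 ✓
b·c: 137/50·1 + (-2/5)·28/5 = 1/2 ✓
b·c²: 137/50·1 + (-2/5)·784/25 = -2451/250 ≠ 1/3 ⇒ order 2.
b·Ac: (-2/5)·13/5 = -26/25 ≠ 1/6

2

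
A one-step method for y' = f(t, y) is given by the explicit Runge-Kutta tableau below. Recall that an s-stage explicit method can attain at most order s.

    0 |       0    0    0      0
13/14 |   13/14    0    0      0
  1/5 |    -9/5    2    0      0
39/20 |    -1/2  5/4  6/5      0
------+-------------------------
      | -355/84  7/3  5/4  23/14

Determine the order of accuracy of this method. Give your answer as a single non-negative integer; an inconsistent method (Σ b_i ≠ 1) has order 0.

b = (-355/84, 7/3, 5/4, 23/14)
c = (0, 13/14, 1/5, 39/20)
Ac = (0, 0, 13/7, 1961/1400)
Σ b_i: (-355/84)·1 + 7/3·1 + 5/4·1 + 23/14·1 = 1 ✓
b·c: 7/3·13/14 + 5/4·1/5 + 23/14·39/20 = 4721/840 ≠ 1/2 ⇒ order 1.

1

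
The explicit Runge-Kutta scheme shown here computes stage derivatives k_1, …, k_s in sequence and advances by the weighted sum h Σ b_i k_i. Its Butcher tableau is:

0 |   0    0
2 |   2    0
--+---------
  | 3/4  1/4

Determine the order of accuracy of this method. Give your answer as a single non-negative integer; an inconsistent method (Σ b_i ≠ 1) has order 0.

b = (3/4, 1/4)
c = (0, 2)
Σ b_i: 3/4·1 + 1/4·1 = 1 ✓
b·c: 1/4·2 = 1/2 ✓; 2 stages ⇒ order 2.

2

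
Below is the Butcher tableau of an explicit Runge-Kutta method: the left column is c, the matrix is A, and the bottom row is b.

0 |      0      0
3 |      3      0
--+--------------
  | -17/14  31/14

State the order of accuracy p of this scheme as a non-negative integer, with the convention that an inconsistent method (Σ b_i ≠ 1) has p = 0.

1

b = (-17/14, 31/14)
c = (0, 3)
Σ b_i: (-17/14)·1 + 31/14·1 = 1 ✓
b·c: 31/14·3 = 93/14 ≠ 1/2 ⇒ order 1.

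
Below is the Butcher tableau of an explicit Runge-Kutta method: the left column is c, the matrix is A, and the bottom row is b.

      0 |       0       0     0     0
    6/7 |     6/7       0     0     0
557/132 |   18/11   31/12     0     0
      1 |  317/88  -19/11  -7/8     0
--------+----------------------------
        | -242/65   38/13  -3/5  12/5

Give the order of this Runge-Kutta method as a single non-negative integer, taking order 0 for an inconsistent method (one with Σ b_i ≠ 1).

1

b = (-242/65, 38/13, -3/5, 12/5)
c = (0, 6/7, 557/132, 1)
Ac = (0, 0, 31/14, -38237/7392)
Σ b_i: (-242/65)·1 + 38/13·1 + (-3/5)·1 + 12/5·1 = 1 ✓
b·c: 38/13·6/7 + (-3/5)·557/132 + 12/5·1 = 47521/20020 ≠ 1/2 ⇒ order 1.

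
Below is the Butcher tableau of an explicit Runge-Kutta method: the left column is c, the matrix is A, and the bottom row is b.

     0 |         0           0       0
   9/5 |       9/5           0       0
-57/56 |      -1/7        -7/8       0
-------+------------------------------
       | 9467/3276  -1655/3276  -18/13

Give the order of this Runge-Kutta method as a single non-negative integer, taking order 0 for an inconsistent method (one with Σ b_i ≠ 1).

2

b = (9467/3276, -1655/3276, -18/13)
c = (0, 9/5, -57/56)
Ac = (0, 0, -63/40)
Σ b_i: 9467/3276·1 + (-1655/3276)·1 + (-18/13)·1 = 1 ✓
b·c: (-1655/3276)·9/5 + (-18/13)·(-57/56) = 1/2 ✓
b·c²: (-1655/3276)·81/25 + (-18/13)·3249/3136 = -313029/101920 ≠ 1/3 ⇒ order 2.
b·Ac: (-18/13)·(-63/40) = 567/260 ≠ 1/6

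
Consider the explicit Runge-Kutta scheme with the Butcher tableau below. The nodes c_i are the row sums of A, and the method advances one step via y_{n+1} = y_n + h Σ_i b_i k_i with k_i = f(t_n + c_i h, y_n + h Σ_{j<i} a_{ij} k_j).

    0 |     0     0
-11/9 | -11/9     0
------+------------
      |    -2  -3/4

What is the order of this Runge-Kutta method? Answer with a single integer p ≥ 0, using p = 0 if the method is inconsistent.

b = (-2, -3/4)
c = (0, -11/9)
Σ b_i: (-2)·1 + (-3/4)·1 = -11/4 ≠ 1 ⇒ order 0.

0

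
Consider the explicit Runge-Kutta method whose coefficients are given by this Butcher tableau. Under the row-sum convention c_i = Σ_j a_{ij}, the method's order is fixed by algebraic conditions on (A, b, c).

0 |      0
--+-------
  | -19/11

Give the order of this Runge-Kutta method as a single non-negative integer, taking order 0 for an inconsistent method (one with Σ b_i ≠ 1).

b = (-19/11)
c = (0)
Σ b_i: (-19/11)·1 = -19/11 ≠ 1 ⇒ order 0.

0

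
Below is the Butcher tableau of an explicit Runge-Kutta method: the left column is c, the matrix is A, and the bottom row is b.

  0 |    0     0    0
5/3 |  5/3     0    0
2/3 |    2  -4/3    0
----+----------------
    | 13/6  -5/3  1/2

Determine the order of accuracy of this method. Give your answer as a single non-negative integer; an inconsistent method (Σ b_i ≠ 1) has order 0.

b = (13/6, -5/3, 1/2)
c = (0, 5/3, 2/3)
Ac = (0, 0, -20/9)
Σ b_i: 13/6·1 + (-5/3)·1 + 1/2·1 = 1 ✓
b·c: (-5/3)·5/3 + 1/2·2/3 = -22/9 ≠ 1/2 ⇒ order 1.

1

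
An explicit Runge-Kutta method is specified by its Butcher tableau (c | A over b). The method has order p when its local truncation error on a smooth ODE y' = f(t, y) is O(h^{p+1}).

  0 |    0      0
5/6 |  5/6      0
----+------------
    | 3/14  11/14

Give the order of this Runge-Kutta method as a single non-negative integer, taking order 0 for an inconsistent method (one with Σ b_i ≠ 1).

1

b = (3/14, 11/14)
c = (0, 5/6)
Σ b_i: 3/14·1 + 11/14·1 = 1 ✓
b·c: 11/14·5/6 = 55/84 ≠ 1/2 ⇒ order 1.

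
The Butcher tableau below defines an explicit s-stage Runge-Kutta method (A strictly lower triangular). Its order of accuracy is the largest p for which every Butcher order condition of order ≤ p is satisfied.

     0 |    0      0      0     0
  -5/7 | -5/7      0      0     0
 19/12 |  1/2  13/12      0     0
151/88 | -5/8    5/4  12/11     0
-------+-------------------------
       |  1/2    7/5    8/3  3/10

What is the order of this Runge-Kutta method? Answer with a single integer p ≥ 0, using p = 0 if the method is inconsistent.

0

b = (1/2, 7/5, 8/3, 3/10)
c = (0, -5/7, 19/12, 151/88)
Ac = (0, 0, -65/84, 257/308)
Σ b_i: 1/2·1 + 7/5·1 + 8/3·1 + 3/10·1 = 73/15 ≠ 1 ⇒ order 0.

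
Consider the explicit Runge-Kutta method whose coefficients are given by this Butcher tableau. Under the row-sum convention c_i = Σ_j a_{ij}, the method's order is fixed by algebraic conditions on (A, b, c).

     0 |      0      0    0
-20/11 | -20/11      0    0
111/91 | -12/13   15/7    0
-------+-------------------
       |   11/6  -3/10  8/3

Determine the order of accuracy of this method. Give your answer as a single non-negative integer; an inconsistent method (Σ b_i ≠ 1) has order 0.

b = (11/6, -3/10, 8/3)
c = (0, -20/11, 111/91)
Ac = (0, 0, -300/77)
Σ b_i: 11/6·1 + (-3/10)·1 + 8/3·1 = 21/5 ≠ 1 ⇒ order 0.

0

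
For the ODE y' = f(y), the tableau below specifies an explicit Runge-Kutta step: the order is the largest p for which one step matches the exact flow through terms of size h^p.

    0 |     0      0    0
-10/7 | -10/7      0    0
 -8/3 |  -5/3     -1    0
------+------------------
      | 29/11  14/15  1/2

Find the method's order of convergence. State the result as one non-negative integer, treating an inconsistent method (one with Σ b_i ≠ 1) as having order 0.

0

b = (29/11, 14/15, 1/2)
c = (0, -10/7, -8/3)
Ac = (0, 0, 10/7)
Σ b_i: 29/11·1 + 14/15·1 + 1/2·1 = 1343/330 ≠ 1 ⇒ order 0.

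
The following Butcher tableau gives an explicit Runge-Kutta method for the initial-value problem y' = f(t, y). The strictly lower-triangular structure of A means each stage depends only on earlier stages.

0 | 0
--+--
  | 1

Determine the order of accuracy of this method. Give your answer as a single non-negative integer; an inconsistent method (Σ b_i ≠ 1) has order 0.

b = (1)
c = (0)
Σ b_i: 1·1 = 1 ✓; 1 stage ⇒ order 1.

1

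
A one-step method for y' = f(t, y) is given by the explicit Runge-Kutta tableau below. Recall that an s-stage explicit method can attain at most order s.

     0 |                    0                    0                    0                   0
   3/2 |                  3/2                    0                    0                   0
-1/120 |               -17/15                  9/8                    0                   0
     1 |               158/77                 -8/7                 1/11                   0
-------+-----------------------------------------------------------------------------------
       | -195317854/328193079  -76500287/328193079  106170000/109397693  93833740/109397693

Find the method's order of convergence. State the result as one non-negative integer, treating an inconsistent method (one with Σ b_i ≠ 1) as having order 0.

b = (-195317854/328193079, -76500287/328193079, 106170000/109397693, 93833740/109397693)
c = (0, 3/2, -1/120, 1)
Ac = (0, 0, 27/16, -15847/9240)
Σ b_i: (-195317854/328193079)·1 + (-76500287/328193079)·1 + 106170000/109397693·1 + 93833740/109397693·1 = 1 ✓
b·c: (-76500287/328193079)·3/2 + 106170000/109397693·(-1/120) + 93833740/109397693·1 = 1/2 ✓
b·c²: (-76500287/328193079)·9/4 + 106170000/109397693·1/14400 + 93833740/109397693·1 = 1/3 ✓
b·Ac: 106170000/109397693·27/16 + 93833740/109397693·(-15847/9240) = 1/6 ✓
b·c³: (-76500287/328193079)·27/8 + 106170000/109397693·(-1/1728000) + 93833740/109397693·1 = 2238006437/31506535584 ≠ 1/4 ⇒ order 3.
b·(c∘Ac): 106170000/109397693·(-9/640) + 93833740/109397693·(-15847/9240) = -3898126603/2625544632 ≠ 1/8
b·Ac²: 106170000/109397693·81/32 + 93833740/109397693·(-2851193/1108800) = 19768784317/78766338960 ≠ 1/12
b·A²c: 93833740/109397693·27/176 = 57579795/437590772 ≠ 1/24

3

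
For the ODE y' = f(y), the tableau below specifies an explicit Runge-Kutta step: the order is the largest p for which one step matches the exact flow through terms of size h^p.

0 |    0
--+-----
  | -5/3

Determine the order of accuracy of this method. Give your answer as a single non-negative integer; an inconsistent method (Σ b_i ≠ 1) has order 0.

b = (-5/3)
c = (0)
Σ b_i: (-5/3)·1 = -5/3 ≠ 1 ⇒ order 0.

0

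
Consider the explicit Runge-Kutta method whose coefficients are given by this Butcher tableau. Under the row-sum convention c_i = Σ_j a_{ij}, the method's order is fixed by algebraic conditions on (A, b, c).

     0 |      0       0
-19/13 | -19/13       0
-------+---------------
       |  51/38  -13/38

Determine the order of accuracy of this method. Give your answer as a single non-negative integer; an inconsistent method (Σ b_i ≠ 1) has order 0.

b = (51/38, -13/38)
c = (0, -19/13)
Σ b_i: 51/38·1 + (-13/38)·1 = 1 ✓
b·c: (-13/38)·(-19/13) = 1/2 ✓; 2 stages ⇒ order 2.

2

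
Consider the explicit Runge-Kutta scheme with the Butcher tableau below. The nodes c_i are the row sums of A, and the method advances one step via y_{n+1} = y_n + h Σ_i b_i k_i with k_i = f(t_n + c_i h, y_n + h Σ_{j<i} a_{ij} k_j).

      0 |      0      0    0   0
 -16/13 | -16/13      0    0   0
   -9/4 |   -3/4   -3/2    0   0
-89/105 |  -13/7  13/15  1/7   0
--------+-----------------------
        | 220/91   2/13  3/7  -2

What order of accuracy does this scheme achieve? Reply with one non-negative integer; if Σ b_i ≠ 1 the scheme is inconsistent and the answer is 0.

1

b = (220/91, 2/13, 3/7, -2)
c = (0, -16/13, -9/4, -89/105)
Ac = (0, 0, 24/13, -583/420)
Σ b_i: 220/91·1 + 2/13·1 + 3/7·1 + (-2)·1 = 1 ✓
b·c: 2/13·(-16/13) + 3/7·(-9/4) + (-2)·(-89/105) = 38443/70980 ≠ 1/2 ⇒ order 1.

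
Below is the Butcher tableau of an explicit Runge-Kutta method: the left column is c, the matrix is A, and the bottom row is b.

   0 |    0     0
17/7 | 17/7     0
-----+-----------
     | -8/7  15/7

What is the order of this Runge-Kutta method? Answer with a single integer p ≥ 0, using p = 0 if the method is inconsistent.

b = (-8/7, 15/7)
c = (0, 17/7)
Σ b_i: (-8/7)·1 + 15/7·1 = 1 ✓
b·c: 15/7·17/7 = 255/49 ≠ 1/2 ⇒ order 1.

1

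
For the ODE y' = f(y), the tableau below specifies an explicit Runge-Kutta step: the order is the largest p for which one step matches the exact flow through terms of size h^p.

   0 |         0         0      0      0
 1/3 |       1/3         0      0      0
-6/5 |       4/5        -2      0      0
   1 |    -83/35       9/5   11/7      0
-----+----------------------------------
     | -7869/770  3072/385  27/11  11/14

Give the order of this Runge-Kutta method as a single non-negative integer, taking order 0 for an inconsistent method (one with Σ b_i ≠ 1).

2

b = (-7869/770, 3072/385, 27/11, 11/14)
c = (0, 1/3, -6/5, 1)
Ac = (0, 0, -2/3, -9/7)
Σ b_i: (-7869/770)·1 + 3072/385·1 + 27/11·1 + 11/14·1 = 1 ✓
b·c: 3072/385·1/3 + 27/11·(-6/5) + 11/14·1 = 1/2 ✓
b·c²: 3072/385·1/9 + 27/11·36/25 + 11/14·1 = 60139/11550 ≠ 1/3 ⇒ order 2.
b·Ac: 27/11·(-2/3) + 11/14·(-9/7) = -2853/1078 ≠ 1/6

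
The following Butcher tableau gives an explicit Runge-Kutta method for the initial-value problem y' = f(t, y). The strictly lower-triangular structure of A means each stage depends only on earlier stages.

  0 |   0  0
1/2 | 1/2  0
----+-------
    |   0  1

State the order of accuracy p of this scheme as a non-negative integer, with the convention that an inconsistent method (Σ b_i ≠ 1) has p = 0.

b = (0, 1)
c = (0, 1/2)
Σ b_i: 1·1 = 1 ✓
b·c: 1·1/2 = 1/2 ✓; 2 stages ⇒ order 2.

2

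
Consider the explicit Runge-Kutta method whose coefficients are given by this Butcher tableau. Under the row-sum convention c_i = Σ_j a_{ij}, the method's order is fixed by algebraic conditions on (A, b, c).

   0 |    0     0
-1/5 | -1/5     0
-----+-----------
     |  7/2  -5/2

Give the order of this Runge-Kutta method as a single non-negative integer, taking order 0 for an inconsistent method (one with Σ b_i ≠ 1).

2

b = (7/2, -5/2)
c = (0, -1/5)
Σ b_i: 7/2·1 + (-5/2)·1 = 1 ✓
b·c: (-5/2)·(-1/5) = 1/2 ✓; 2 stages ⇒ order 2.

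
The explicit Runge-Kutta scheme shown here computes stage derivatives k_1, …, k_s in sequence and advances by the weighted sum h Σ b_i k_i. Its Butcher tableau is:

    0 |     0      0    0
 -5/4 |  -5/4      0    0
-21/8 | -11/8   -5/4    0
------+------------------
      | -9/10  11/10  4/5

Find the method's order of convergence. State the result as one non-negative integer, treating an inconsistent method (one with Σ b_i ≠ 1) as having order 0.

b = (-9/10, 11/10, 4/5)
c = (0, -5/4, -21/8)
Ac = (0, 0, 25/16)
Σ b_i: (-9/10)·1 + 11/10·1 + 4/5·1 = 1 ✓
b·c: 11/10·(-5/4) + 4/5·(-21/8) = -139/40 ≠ 1/2 ⇒ order 1.

1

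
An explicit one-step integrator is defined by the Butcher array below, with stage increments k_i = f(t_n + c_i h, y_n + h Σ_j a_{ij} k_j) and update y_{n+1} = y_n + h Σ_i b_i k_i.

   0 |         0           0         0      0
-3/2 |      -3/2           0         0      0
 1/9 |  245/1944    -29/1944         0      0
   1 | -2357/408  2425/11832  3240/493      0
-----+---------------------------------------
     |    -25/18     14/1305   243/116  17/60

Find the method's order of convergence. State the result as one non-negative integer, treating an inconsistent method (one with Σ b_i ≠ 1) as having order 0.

b = (-25/18, 14/1305, 243/116, 17/60)
c = (0, -3/2, 1/9, 1)
Ac = (0, 0, 29/1296, 115/272)
Σ b_i: (-25/18)·1 + 14/1305·1 + 243/116·1 + 17/60·1 = 1 ✓
b·c: 14/1305·(-3/2) + 243/116·1/9 + 17/60·1 = 1/2 ✓
b·c²: 14/1305·9/4 + 243/116·1/81 + 17/60·1 = 1/3 ✓
b·Ac: 243/116·29/1296 + 17/60·115/272 = 1/6 ✓
b·c³: 14/1305·(-27/8) + 243/116·1/729 + 17/60·1 = 1/4 ✓
b·(c∘Ac): 243/116·29/11664 + 17/60·115/272 = 1/8 ✓
b·Ac²: 243/116·(-29/864) + 17/60·295/544 = 1/12 ✓
b·A²c: 17/60·5/34 = 1/24 ✓; 4 stages ⇒ order 4.

4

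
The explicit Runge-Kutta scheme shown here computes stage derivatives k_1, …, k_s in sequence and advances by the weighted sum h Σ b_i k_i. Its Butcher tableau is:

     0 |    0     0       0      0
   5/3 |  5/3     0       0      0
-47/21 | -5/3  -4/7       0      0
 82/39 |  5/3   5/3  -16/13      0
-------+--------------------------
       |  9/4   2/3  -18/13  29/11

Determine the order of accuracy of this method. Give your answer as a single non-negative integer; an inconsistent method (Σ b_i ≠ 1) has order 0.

0

b = (9/4, 2/3, -18/13, 29/11)
c = (0, 5/3, -47/21, 82/39)
Ac = (0, 0, -20/21, 4531/819)
Σ b_i: 9/4·1 + 2/3·1 + (-18/13)·1 + 29/11·1 = 7153/1716 ≠ 1 ⇒ order 0.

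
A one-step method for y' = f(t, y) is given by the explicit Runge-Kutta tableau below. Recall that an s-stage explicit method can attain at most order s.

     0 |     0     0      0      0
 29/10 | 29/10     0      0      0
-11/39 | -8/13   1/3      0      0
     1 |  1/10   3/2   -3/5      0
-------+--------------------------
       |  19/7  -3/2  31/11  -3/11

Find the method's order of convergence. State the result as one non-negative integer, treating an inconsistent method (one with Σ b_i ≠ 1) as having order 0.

b = (19/7, -3/2, 31/11, -3/11)
c = (0, 29/10, -11/39, 1)
Ac = (0, 0, 29/30, 235/52)
Σ b_i: 19/7·1 + (-3/2)·1 + 31/11·1 + (-3/11)·1 = 579/154 ≠ 1 ⇒ order 0.

0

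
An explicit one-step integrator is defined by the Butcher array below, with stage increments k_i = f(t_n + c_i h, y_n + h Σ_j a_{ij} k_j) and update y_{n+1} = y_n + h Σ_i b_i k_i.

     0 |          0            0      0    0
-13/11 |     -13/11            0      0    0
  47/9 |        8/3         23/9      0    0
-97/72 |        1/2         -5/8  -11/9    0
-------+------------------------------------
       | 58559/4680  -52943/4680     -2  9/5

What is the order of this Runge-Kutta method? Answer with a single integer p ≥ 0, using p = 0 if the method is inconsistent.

2

b = (58559/4680, -52943/4680, -2, 9/5)
c = (0, -13/11, 47/9, -97/72)
Ac = (0, 0, -299/99, -40231/7128)
Σ b_i: 58559/4680·1 + (-52943/4680)·1 + (-2)·1 + 9/5·1 = 1 ✓
b·c: (-52943/4680)·(-13/11) + (-2)·47/9 + 9/5·(-97/72) = 1/2 ✓
b·c²: (-52943/4680)·169/121 + (-2)·2209/81 + 9/5·9409/5184 = -19124837/285120 ≠ 1/3 ⇒ order 2.
b·Ac: (-2)·(-299/99) + 9/5·(-40231/7128) = -5437/1320 ≠ 1/6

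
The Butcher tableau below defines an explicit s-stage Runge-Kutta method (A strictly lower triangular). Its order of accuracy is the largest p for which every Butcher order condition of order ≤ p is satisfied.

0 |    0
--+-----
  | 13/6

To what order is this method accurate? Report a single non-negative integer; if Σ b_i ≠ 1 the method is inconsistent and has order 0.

b = (13/6)
c = (0)
Σ b_i: 13/6·1 = 13/6 ≠ 1 ⇒ order 0.

0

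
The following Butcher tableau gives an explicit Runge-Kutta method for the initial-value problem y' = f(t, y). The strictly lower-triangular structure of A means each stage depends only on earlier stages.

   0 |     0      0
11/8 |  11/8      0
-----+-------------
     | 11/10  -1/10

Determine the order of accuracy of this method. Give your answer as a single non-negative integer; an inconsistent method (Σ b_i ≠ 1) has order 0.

1

b = (11/10, -1/10)
c = (0, 11/8)
Σ b_i: 11/10·1 + (-1/10)·1 = 1 ✓
b·c: (-1/10)·11/8 = -11/80 ≠ 1/2 ⇒ order 1.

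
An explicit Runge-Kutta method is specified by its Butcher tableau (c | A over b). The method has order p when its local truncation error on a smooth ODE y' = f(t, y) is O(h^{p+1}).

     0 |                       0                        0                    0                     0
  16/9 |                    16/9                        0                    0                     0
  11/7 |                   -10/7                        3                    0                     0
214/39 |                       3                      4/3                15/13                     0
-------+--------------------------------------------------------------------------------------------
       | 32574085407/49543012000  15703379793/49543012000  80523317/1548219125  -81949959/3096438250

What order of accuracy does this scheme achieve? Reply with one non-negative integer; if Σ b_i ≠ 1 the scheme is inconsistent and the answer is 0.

3

b = (32574085407/49543012000, 15703379793/49543012000, 80523317/1548219125, -81949959/3096438250)
c = (0, 16/9, 11/7, 214/39)
Ac = (0, 0, 16/3, 10279/2457)
Σ b_i: 32574085407/49543012000·1 + 15703379793/49543012000·1 + 80523317/1548219125·1 + (-81949959/3096438250)·1 = 1 ✓
b·c: 15703379793/49543012000·16/9 + 80523317/1548219125·11/7 + (-81949959/3096438250)·214/39 = 1/2 ✓
b·c²: 15703379793/49543012000·256/81 + 80523317/1548219125·121/49 + (-81949959/3096438250)·45796/1521 = 1/3 ✓
b·Ac: 80523317/1548219125·16/3 + (-81949959/3096438250)·10279/2457 = 1/6 ✓
b·c³: 15703379793/49543012000·4096/729 + 80523317/1548219125·1331/343 + (-81949959/3096438250)·9800344/59319 = -9090742814539/3803974390125 ≠ 1/4 ⇒ order 3.
b·(c∘Ac): 80523317/1548219125·176/21 + (-81949959/3096438250)·2199706/95823 = -2391809773/13933972125 ≠ 1/8
b·Ac²: 80523317/1548219125·256/27 + (-81949959/3096438250)·1093333/154791 = 35839114963/117045365850 ≠ 1/12
b·A²c: (-81949959/3096438250)·80/13 = -50430744/309643825 ≠ 1/24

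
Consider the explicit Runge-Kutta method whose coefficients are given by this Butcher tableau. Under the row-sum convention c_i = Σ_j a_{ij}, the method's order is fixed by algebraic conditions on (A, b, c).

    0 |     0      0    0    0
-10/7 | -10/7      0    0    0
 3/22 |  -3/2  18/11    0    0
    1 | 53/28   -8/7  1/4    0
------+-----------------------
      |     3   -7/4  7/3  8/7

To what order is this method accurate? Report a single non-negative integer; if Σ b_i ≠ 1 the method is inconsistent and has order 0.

0

b = (3, -7/4, 7/3, 8/7)
c = (0, -10/7, 3/22, 1)
Ac = (0, 0, -180/77, 7187/4312)
Σ b_i: 3·1 + (-7/4)·1 + 7/3·1 + 8/7·1 = 397/84 ≠ 1 ⇒ order 0.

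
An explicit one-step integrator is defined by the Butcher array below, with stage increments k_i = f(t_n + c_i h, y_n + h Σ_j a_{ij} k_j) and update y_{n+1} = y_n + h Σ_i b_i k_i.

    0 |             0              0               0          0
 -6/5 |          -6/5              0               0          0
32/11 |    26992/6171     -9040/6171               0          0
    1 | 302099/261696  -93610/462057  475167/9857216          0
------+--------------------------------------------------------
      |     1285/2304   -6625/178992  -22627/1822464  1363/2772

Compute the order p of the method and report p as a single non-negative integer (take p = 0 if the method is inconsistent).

b = (1285/2304, -6625/178992, -22627/1822464, 1363/2772)
c = (0, -6/5, 32/11, 1)
Ac = (0, 0, 3616/2057, 1045/2726)
Σ b_i: 1285/2304·1 + (-6625/178992)·1 + (-22627/1822464)·1 + 1363/2772·1 = 1 ✓
b·c: (-6625/178992)·(-6/5) + (-22627/1822464)·32/11 + 1363/2772·1 = 1/2 ✓
b·c²: (-6625/178992)·36/25 + (-22627/1822464)·1024/121 + 1363/2772·1 = 1/3 ✓
b·Ac: (-22627/1822464)·3616/2057 + 1363/2772·1045/2726 = 1/6 ✓
b·c³: (-6625/178992)·(-216/125) + (-22627/1822464)·32768/1331 + 1363/2772·1 = 1/4 ✓
b·(c∘Ac): (-22627/1822464)·115712/22627 + 1363/2772·1045/2726 = 1/8 ✓
b·Ac²: (-22627/1822464)·(-21696/10285) + 1363/2772·792/6815 = 1/12 ✓
b·A²c: 1363/2772·231/2726 = 1/24 ✓; 4 stages ⇒ order 4.

4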